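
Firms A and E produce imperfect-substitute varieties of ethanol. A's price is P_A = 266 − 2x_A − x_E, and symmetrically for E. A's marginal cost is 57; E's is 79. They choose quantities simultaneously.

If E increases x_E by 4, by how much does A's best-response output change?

Firm A's profit: π = x_A(266 − 2x_A − x_E) − 57x_A.
∂π/∂x_A = 209 − 4x_A − x_E = 0 ⇒ x_A = 52.25 − 0.25x_E.
The reaction-function slope is −0.25, so a 4-unit rise in x_E moves x_A by −0.25 × 4 = −1. A's best response falls — the actions are strategic substitutes.

-1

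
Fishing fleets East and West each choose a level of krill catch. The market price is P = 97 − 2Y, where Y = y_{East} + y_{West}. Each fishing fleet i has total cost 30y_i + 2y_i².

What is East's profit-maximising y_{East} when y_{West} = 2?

7.875

Fishing fleet East's profit: π = y_{East}(97 − 2(y_{East} + y_{West})) − 30y_{East} − 2y_{East}².
∂π/∂y_{East} = 67 − 8y_{East} − 2y_{West} = 0, so y_{East} = 8.375 − 0.25y_{West}.
At y_{West} = 2: y_{East} = 8.375 − 0.25·2 = 7.875.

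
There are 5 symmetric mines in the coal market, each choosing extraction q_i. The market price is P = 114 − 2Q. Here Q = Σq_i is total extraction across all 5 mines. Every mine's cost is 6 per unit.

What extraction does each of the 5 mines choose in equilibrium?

A representative mine's profit is π_i = q_i(114 − 2Q) − 6q_i, with Q = q_i + Σ_{j≠i} q_j.
First-order condition: 108 − 4q_i − 2Σ_{j≠i} q_j = 0.
With identical mines, set every q_j = q: then 108 − 4q − 8q = 0, i.e. q = 108/12 = 9.

9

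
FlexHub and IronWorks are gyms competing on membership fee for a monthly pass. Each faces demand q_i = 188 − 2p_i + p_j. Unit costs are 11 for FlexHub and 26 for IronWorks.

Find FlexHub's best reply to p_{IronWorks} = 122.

83

FlexHub's profit: π = (p_{FlexHub} − 11)(188 − 2p_{FlexHub} + p_{IronWorks}).
∂π/∂p_{FlexHub} = 210 − 4p_{FlexHub} + p_{IronWorks} = 0 ⇒ p_{FlexHub} = 52.5 + 0.25p_{IronWorks}.
At p_{IronWorks} = 122: p_{FlexHub} = 52.5 + 0.25·122 = 83.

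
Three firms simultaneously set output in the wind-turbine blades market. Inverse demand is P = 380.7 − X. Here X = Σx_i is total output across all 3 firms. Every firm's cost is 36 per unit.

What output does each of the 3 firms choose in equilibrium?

86.175

A representative firm's profit is π_i = x_i(380.7 − X) − 36x_i, with X = x_i + Σ_{j≠i} x_j.
First-order condition: 344.7 − 2x_i − Σ_{j≠i} x_j = 0.
Imposing symmetry (x_j = x for all j) turns Σ_{j≠i} x_j into 2x, so 344.7 = 4x and x = 86.175.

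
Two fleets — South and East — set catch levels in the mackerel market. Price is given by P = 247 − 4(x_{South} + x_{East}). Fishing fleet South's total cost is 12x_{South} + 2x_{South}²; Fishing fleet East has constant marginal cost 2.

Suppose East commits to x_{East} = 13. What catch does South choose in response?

Fishing fleet South's profit: π = x_{South}(247 − 4(x_{South} + x_{East})) − 12x_{South} − 2x_{South}².
∂π/∂x_{South} = 235 − 12x_{South} − 4x_{East} = 0, so x_{South} = 235/12 − (1/3)x_{East}.
At x_{East} = 13: x_{South} = 235/12 − (1/3)·13 = 15.25.

15.25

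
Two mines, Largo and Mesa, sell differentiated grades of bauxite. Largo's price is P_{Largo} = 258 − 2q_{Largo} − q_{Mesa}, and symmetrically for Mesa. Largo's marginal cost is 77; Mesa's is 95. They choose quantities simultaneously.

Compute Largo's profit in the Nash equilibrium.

2797.52

Mine Largo's profit: π = q_{Largo}(258 − 2q_{Largo} − q_{Mesa}) − 77q_{Largo}.
∂π/∂q_{Largo} = 181 − 4q_{Largo} − q_{Mesa} = 0 ⇒ q_{Largo} = 45.25 − 0.25q_{Mesa}.
Similarly q_{Mesa} = 40.75 − 0.25q_{Largo}.
Plugging q_{Mesa} into Largo's best response: q_{Largo} = 45.25 − 0.25(40.75 − 0.25q_{Largo}) ⇒ 0.9375q_{Largo} = 35.0625, so q_{Largo} = 37.4.
Then q_{Mesa} = 40.75 − 0.25·37.4 = 31.4.
P_{Largo} = 258 − 2·37.4 − 31.4 = 151.8.
Profit = (151.8 − 77)·37.4 = 2797.52.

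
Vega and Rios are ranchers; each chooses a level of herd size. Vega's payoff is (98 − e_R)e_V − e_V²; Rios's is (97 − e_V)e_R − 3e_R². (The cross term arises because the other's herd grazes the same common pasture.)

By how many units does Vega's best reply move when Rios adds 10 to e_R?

Expanding Vega's payoff: 98e_V − e_Re_V − e_V².
∂π/∂e_V = 98 − e_R − 2e_V = 0, so e_V = 49 − 0.5e_R.
The reaction-function slope is −0.5, so a 10-unit rise in e_R moves e_V by −0.5 × 10 = −5. Vega's best response falls — the actions are strategic substitutes.

-5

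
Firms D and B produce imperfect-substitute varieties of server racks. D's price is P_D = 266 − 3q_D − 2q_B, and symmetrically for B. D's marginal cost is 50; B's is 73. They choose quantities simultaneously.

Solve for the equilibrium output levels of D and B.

Firm D's profit: π = q_D(266 − 3q_D − 2q_B) − 50q_D.
∂π/∂q_D = 216 − 6q_D − 2q_B = 0 ⇒ q_D = 36 − (1/3)q_B.
Similarly q_B = 193/6 − (1/3)q_D.
Substituting the second reaction function into the first: q_D = 36 − (1/3)(193/6 − (1/3)q_D), which gives (8/9)q_D = 455/18 ⇒ q_D = 28.4375.
Then q_B = 193/6 − (1/3)·28.4375 = 22.6875.

28.4375, 22.6875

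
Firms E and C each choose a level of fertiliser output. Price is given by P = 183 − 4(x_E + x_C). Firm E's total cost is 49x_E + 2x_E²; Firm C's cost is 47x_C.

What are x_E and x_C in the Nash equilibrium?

Firm E's profit: π = x_E(183 − 4(x_E + x_C)) − 49x_E − 2x_E².
∂π/∂x_E = 134 − 12x_E − 4x_C = 0, so x_E = 67/6 − (1/3)x_C.
For C: ∂π/∂x_C = 136 − 8x_C − 4x_E = 0 ⇒ x_C = 17 − 0.5x_E.
Plugging x_C into E's best response: x_E = 67/6 − (1/3)(17 − 0.5x_E) ⇒ (5/6)x_E = 5.5, so x_E = 6.6.
Then x_C = 17 − 0.5·6.6 = 13.7.

6.6, 13.7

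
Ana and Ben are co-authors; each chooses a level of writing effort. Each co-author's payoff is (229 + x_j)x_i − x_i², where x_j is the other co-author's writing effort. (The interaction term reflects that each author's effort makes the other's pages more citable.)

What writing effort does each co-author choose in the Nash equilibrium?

229

Ana's payoff is (229 + x_B)x_A − x_A².
∂π/∂x_A = 229 + x_B − 2x_A = 0, so x_A = 114.5 + 0.5x_B.
The game is symmetric, so in equilibrium x_B = x_A: the reaction function gives 0.5x_A = 114.5, hence x_A = 229.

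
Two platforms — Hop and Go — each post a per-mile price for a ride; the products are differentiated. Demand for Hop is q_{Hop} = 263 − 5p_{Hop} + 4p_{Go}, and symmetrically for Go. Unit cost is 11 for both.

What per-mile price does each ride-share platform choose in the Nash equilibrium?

Hop's profit: π = (p_{Hop} − 11)(263 − 5p_{Hop} + 4p_{Go}).
∂π/∂p_{Hop} = 318 − 10p_{Hop} + 4p_{Go} = 0 ⇒ p_{Hop} = 31.8 + 0.4p_{Go}.
Setting p_{Hop} = p_{Go} in the reaction function: p_{Hop} = 31.8 + 0.4p_{Hop}, so p_{Hop} = 31.8 / 0.6 = 53.

53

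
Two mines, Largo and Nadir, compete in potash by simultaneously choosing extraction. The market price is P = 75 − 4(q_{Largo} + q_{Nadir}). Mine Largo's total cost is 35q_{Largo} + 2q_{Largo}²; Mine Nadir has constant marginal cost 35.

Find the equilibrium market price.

Mine Largo's profit: π = q_{Largo}(75 − 4(q_{Largo} + q_{Nadir})) − 35q_{Largo} − 2q_{Largo}².
∂π/∂q_{Largo} = 40 − 12q_{Largo} − 4q_{Nadir} = 0, so q_{Largo} = 10/3 − (1/3)q_{Nadir}.
For Nadir: ∂π/∂q_{Nadir} = 40 − 8q_{Nadir} − 4q_{Largo} = 0 ⇒ q_{Nadir} = 5 − 0.5q_{Largo}.
Plugging q_{Nadir} into Largo's best response: q_{Largo} = 10/3 − (1/3)(5 − 0.5q_{Largo}) ⇒ (5/6)q_{Largo} = 5/3, so q_{Largo} = 2.
Then q_{Nadir} = 5 − 0.5·2 = 4.
Equilibrium price: P = 75 − 4·6 = 51.

51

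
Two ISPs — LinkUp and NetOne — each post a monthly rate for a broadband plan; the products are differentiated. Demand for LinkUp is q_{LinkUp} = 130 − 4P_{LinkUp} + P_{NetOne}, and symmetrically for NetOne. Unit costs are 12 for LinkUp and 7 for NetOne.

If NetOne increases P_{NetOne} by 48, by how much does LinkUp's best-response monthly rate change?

LinkUp's profit: π = (P_{LinkUp} − 12)(130 − 4P_{LinkUp} + P_{NetOne}).
∂π/∂P_{LinkUp} = 178 − 8P_{LinkUp} + P_{NetOne} = 0 ⇒ P_{LinkUp} = 22.25 + 0.125P_{NetOne}.
The reaction-function slope is 0.125, so a 48-unit rise in P_{NetOne} moves P_{LinkUp} by 0.125 × 48 = 6. LinkUp's best response rises — the actions are strategic complements.

6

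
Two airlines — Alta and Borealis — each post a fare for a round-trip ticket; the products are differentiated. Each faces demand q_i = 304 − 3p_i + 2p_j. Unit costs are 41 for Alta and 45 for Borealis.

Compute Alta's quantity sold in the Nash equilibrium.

Alta's profit: π = (p_{Alta} − 41)(304 − 3p_{Alta} + 2p_{Borealis}).
∂π/∂p_{Alta} = 427 − 6p_{Alta} + 2p_{Borealis} = 0 ⇒ p_{Alta} = 427/6 + (1/3)p_{Borealis}.
Similarly p_{Borealis} = 439/6 + (1/3)p_{Alta}.
Plugging p_{Borealis} into Alta's best response: p_{Alta} = 427/6 + (1/3)(439/6 + (1/3)p_{Alta}) ⇒ (8/9)p_{Alta} = 860/9, so p_{Alta} = 107.5.
Then p_{Borealis} = 439/6 + (1/3)·107.5 = 109.
q_{Alta} = 304 − 3·107.5 + 2·109 = 199.5.

199.5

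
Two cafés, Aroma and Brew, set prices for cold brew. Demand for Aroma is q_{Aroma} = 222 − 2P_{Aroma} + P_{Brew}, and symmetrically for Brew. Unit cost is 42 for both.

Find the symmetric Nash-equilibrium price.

Aroma's profit: π = (P_{Aroma} − 42)(222 − 2P_{Aroma} + P_{Brew}).
∂π/∂P_{Aroma} = 306 − 4P_{Aroma} + P_{Brew} = 0 ⇒ P_{Aroma} = 76.5 + 0.25P_{Brew}.
The game is symmetric, so in equilibrium P_{Brew} = P_{Aroma}: the reaction function gives 0.75P_{Aroma} = 76.5, hence P_{Aroma} = 102.

102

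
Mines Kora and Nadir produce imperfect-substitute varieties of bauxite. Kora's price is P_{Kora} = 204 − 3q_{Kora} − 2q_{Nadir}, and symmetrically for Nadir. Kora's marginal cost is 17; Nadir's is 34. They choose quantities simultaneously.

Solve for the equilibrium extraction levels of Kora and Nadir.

24.4375, 20.1875

Mine Kora's profit: π = q_{Kora}(204 − 3q_{Kora} − 2q_{Nadir}) − 17q_{Kora}.
∂π/∂q_{Kora} = 187 − 6q_{Kora} − 2q_{Nadir} = 0 ⇒ q_{Kora} = 187/6 − (1/3)q_{Nadir}.
Similarly q_{Nadir} = 85/3 − (1/3)q_{Kora}.
Solving the two reaction functions simultaneously: (1 − (−1/3)(−1/3))q_{Kora} = 187/6 − (1/3)·(85/3), so (8/9)q_{Kora} = 391/18 and q_{Kora} = 24.4375.
Then q_{Nadir} = 85/3 − (1/3)·24.4375 = 20.1875.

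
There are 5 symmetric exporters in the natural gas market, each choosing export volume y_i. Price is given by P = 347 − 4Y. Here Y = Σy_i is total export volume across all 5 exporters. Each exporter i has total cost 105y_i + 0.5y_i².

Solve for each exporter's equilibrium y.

9.68

A representative exporter's profit is π_i = y_i(347 − 4Y) − 105y_i − 0.5y_i², with Y = y_i + Σ_{j≠i} y_j.
First-order condition: 242 − 9y_i − 4Σ_{j≠i} y_j = 0.
With identical exporters, set every y_j = y: then 242 − 9y − 16y = 0, i.e. y = 242/25 = 9.68.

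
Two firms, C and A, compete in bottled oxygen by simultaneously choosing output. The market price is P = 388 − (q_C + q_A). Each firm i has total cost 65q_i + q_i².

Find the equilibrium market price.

258.8

Firm C's profit: π = q_C(388 − (q_C + q_A)) − 65q_C − q_C².
∂π/∂q_C = 323 − 4q_C − q_A = 0, so q_C = 80.75 − 0.25q_A.
By symmetry q_A = q_C; substituting into the reaction function, 1.25q_C = 80.75 and q_C = 64.6.
Equilibrium price: P = 388 − 129.2 = 258.8.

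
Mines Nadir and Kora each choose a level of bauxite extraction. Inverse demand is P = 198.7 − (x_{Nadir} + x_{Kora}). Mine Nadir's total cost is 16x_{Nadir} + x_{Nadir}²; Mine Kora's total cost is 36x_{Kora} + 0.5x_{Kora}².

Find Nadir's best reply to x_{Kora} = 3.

Mine Nadir's profit: π = x_{Nadir}(198.7 − (x_{Nadir} + x_{Kora})) − 16x_{Nadir} − x_{Nadir}².
∂π/∂x_{Nadir} = 182.7 − 4x_{Nadir} − x_{Kora} = 0, so x_{Nadir} = 45.675 − 0.25x_{Kora}.
At x_{Kora} = 3: x_{Nadir} = 45.675 − 0.25·3 = 44.925.

44.925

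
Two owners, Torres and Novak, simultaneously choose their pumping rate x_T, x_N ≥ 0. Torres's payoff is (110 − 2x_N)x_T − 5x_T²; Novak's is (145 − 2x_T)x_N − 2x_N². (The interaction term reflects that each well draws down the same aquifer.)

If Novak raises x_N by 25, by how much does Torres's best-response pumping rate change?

Expanding Torres's payoff: 110x_T − 2x_Nx_T − 5x_T².
∂π/∂x_T = 110 − 2x_N − 10x_T = 0, so x_T = 11 − 0.2x_N.
The reaction-function slope is −0.2, so a 25-unit rise in x_N moves x_T by −0.2 × 25 = −5. Torres's best response falls — the actions are strategic substitutes.

-5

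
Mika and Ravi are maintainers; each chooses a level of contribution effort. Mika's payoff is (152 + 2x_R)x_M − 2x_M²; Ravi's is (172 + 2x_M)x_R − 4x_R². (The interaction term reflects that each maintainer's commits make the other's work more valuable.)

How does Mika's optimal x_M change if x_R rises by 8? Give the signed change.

4

Expanding Mika's payoff: 152x_M + 2x_Rx_M − 2x_M².
∂π/∂x_M = 152 + 2x_R − 4x_M = 0, so x_M = 38 + 0.5x_R.
The reaction-function slope is 0.5, so an 8-unit rise in x_R moves x_M by 0.5 × 8 = 4. Mika's best response rises — the actions are strategic complements.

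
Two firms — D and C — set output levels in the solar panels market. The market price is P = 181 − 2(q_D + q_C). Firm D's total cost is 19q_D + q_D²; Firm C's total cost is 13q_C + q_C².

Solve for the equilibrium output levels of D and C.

Firm D's profit: π = q_D(181 − 2(q_D + q_C)) − 19q_D − q_D².
∂π/∂q_D = 162 − 6q_D − 2q_C = 0, so q_D = 27 − (1/3)q_C.
By the same steps for C: q_C = 28 − (1/3)q_D.
Substituting the second reaction function into the first: q_D = 27 − (1/3)(28 − (1/3)q_D), which gives (8/9)q_D = 53/3 ⇒ q_D = 19.875.
Then q_C = 28 − (1/3)·19.875 = 21.375.

19.875, 21.375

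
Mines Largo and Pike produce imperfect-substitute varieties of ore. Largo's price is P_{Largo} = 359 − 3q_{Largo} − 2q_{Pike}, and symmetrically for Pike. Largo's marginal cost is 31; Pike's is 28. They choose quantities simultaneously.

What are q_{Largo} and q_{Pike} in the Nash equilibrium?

Mine Largo's profit: π = q_{Largo}(359 − 3q_{Largo} − 2q_{Pike}) − 31q_{Largo}.
∂π/∂q_{Largo} = 328 − 6q_{Largo} − 2q_{Pike} = 0 ⇒ q_{Largo} = 164/3 − (1/3)q_{Pike}.
Similarly q_{Pike} = 331/6 − (1/3)q_{Largo}.
Solving the two reaction functions simultaneously: (1 − (−1/3)(−1/3))q_{Largo} = 164/3 − (1/3)·(331/6), so (8/9)q_{Largo} = 653/18 and q_{Largo} = 40.8125.
Then q_{Pike} = 331/6 − (1/3)·40.8125 = 41.5625.

40.8125, 41.5625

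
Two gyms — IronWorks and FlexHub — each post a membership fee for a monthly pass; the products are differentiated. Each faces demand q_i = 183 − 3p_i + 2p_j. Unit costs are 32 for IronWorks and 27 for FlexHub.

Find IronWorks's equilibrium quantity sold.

IronWorks's profit: π = (p_{IronWorks} − 32)(183 − 3p_{IronWorks} + 2p_{FlexHub}).
∂π/∂p_{IronWorks} = 279 − 6p_{IronWorks} + 2p_{FlexHub} = 0 ⇒ p_{IronWorks} = 46.5 + (1/3)p_{FlexHub}.
Similarly p_{FlexHub} = 44 + (1/3)p_{IronWorks}.
Solving the two reaction functions simultaneously: (1 − (1/3)(1/3))p_{IronWorks} = 46.5 + (1/3)·44, so (8/9)p_{IronWorks} = 367/6 and p_{IronWorks} = 68.8125.
Then p_{FlexHub} = 44 + (1/3)·68.8125 = 66.9375.
q_{IronWorks} = 183 − 3·68.8125 + 2·66.9375 = 110.4375.

110.4375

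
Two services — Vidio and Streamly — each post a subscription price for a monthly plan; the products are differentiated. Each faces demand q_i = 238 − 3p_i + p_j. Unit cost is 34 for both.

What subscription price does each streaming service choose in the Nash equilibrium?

68

Vidio's profit: π = (p_{Vidio} − 34)(238 − 3p_{Vidio} + p_{Streamly}).
∂π/∂p_{Vidio} = 340 − 6p_{Vidio} + p_{Streamly} = 0 ⇒ p_{Vidio} = 170/3 + (1/6)p_{Streamly}.
The game is symmetric, so in equilibrium p_{Streamly} = p_{Vidio}: the reaction function gives (5/6)p_{Vidio} = 170/3, hence p_{Vidio} = 68.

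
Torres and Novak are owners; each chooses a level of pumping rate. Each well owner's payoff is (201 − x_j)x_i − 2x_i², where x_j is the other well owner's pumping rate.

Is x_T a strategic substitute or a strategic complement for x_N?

Torres's payoff is (201 − x_N)x_T − 2x_T².
∂π/∂x_T = 201 − x_N − 4x_T = 0, so x_T = 50.25 − 0.25x_N.
The best-response slope dx_T/dx_N = −0.25 < 0: the reaction function is downward-sloping, so the choices are strategic substitutes.

strategic substitutes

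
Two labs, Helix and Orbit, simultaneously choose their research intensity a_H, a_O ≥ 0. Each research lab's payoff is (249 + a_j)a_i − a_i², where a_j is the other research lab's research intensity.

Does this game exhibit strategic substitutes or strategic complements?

Helix's payoff is (249 + a_O)a_H − a_H².
∂π/∂a_H = 249 + a_O − 2a_H = 0, so a_H = 124.5 + 0.5a_O.
The best-response slope da_H/da_O = 0.5 > 0: the reaction function is upward-sloping, so the choices are strategic complements.

strategic complements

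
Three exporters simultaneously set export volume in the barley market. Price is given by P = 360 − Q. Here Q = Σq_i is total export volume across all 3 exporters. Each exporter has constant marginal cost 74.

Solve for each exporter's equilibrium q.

71.5

A representative exporter's profit is π_i = q_i(360 − Q) − 74q_i, with Q = q_i + Σ_{j≠i} q_j.
First-order condition: 286 − 2q_i − Σ_{j≠i} q_j = 0.
In a symmetric equilibrium every exporter chooses the same q, so Σ_{j≠i} q_j = 2q. The condition becomes 286 − 4q = 0, giving q = 286/4 = 71.5.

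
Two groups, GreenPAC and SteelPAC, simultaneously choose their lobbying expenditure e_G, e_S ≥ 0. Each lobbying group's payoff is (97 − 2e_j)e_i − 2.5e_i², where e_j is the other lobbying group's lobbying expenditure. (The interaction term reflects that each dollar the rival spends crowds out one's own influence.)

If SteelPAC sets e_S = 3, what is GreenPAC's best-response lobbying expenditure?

GreenPAC's payoff is (97 − 2e_S)e_G − 2.5e_G².
∂π/∂e_G = 97 − 2e_S − 5e_G = 0, so e_G = 19.4 − 0.4e_S.
At e_S = 3: e_G = 19.4 − 0.4·3 = 18.2.

18.2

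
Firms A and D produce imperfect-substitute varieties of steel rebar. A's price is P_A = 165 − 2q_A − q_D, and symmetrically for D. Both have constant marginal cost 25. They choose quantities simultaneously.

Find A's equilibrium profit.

1568

Firm A's profit: π = q_A(165 − 2q_A − q_D) − 25q_A.
∂π/∂q_A = 140 − 4q_A − q_D = 0 ⇒ q_A = 35 − 0.25q_D.
Setting q_A = q_D in the reaction function: q_A = 35 − 0.25q_A, so q_A = 35 / 1.25 = 28.
P_A = 165 − 2·28 − 28 = 81.
Profit = (81 − 25)·28 = 1568.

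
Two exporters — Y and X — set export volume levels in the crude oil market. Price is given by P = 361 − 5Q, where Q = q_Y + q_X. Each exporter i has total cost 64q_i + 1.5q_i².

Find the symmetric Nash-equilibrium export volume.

Exporter Y's profit: π = q_Y(361 − 5(q_Y + q_X)) − 64q_Y − 1.5q_Y².
∂π/∂q_Y = 297 − 13q_Y − 5q_X = 0, so q_Y = 297/13 − (5/13)q_X.
By symmetry q_X = q_Y; substituting into the reaction function, (18/13)q_Y = 297/13 and q_Y = 16.5.

16.5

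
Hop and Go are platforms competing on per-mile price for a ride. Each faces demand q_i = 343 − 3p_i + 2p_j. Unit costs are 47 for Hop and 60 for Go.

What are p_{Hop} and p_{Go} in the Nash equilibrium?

123.4375, 128.3125

Hop's profit: π = (p_{Hop} − 47)(343 − 3p_{Hop} + 2p_{Go}).
∂π/∂p_{Hop} = 484 − 6p_{Hop} + 2p_{Go} = 0 ⇒ p_{Hop} = 242/3 + (1/3)p_{Go}.
Similarly p_{Go} = 523/6 + (1/3)p_{Hop}.
Plugging p_{Go} into Hop's best response: p_{Hop} = 242/3 + (1/3)(523/6 + (1/3)p_{Hop}) ⇒ (8/9)p_{Hop} = 1975/18, so p_{Hop} = 123.4375.
Then p_{Go} = 523/6 + (1/3)·123.4375 = 128.3125.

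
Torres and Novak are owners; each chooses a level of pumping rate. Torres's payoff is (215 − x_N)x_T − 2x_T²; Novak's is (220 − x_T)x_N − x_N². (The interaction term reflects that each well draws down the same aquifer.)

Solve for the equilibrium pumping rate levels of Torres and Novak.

30, 95

Expanding Torres's payoff: 215x_T − x_Nx_T − 2x_T².
∂π/∂x_T = 215 − x_N − 4x_T = 0, so x_T = 53.75 − 0.25x_N.
Likewise for Novak: x_N = 110 − 0.5x_T.
Solving the two reaction functions simultaneously: (1 − (−0.25)(−0.5))x_T = 53.75 − 0.25·110, so 0.875x_T = 26.25 and x_T = 30.
Then x_N = 110 − 0.5·30 = 95.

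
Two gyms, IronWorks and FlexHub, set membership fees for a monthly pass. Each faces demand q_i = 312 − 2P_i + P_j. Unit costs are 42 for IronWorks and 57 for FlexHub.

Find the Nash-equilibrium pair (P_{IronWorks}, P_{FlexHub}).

IronWorks's profit: π = (P_{IronWorks} − 42)(312 − 2P_{IronWorks} + P_{FlexHub}).
∂π/∂P_{IronWorks} = 396 − 4P_{IronWorks} + P_{FlexHub} = 0 ⇒ P_{IronWorks} = 99 + 0.25P_{FlexHub}.
Similarly P_{FlexHub} = 106.5 + 0.25P_{IronWorks}.
Substituting the second reaction function into the first: P_{IronWorks} = 99 + 0.25(106.5 + 0.25P_{IronWorks}), which gives 0.9375P_{IronWorks} = 125.625 ⇒ P_{IronWorks} = 134.
Then P_{FlexHub} = 106.5 + 0.25·134 = 140.

134, 140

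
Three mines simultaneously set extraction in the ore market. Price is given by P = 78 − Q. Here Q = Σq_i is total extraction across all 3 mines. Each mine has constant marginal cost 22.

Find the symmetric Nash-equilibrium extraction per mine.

14

A representative mine's profit is π_i = q_i(78 − Q) − 22q_i, with Q = q_i + Σ_{j≠i} q_j.
First-order condition: 56 − 2q_i − Σ_{j≠i} q_j = 0.
With identical mines, set every q_j = q: then 56 − 2q − 2q = 0, i.e. q = 56/4 = 14.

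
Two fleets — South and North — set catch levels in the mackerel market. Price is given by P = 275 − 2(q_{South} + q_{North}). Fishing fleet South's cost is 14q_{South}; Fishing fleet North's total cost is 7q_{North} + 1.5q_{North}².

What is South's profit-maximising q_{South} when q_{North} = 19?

55.75

Fishing fleet South's profit: π = q_{South}(275 − 2(q_{South} + q_{North})) − 14q_{South}.
∂π/∂q_{South} = 261 − 4q_{South} − 2q_{North} = 0, so q_{South} = 65.25 − 0.5q_{North}.
At q_{North} = 19: q_{South} = 65.25 − 0.5·19 = 55.75.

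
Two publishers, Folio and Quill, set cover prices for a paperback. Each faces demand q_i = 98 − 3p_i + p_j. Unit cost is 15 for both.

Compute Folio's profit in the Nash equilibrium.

Folio's profit: π = (p_{Folio} − 15)(98 − 3p_{Folio} + p_{Quill}).
∂π/∂p_{Folio} = 143 − 6p_{Folio} + p_{Quill} = 0 ⇒ p_{Folio} = 143/6 + (1/6)p_{Quill}.
By symmetry p_{Quill} = p_{Folio}; substituting into the reaction function, (5/6)p_{Folio} = 143/6 and p_{Folio} = 28.6.
q_{Folio} = 98 − 3·28.6 + 28.6 = 40.8.
Profit = (28.6 − 15)·40.8 = 554.88.

554.88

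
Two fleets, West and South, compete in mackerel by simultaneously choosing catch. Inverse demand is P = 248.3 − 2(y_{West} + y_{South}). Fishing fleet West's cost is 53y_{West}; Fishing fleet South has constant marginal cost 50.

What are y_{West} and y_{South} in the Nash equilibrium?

32.05, 33.55

Fishing fleet West's profit: π = y_{West}(248.3 − 2(y_{West} + y_{South})) − 53y_{West}.
∂π/∂y_{West} = 195.3 − 4y_{West} − 2y_{South} = 0, so y_{West} = 48.825 − 0.5y_{South}.
By the same steps for South: y_{South} = 49.575 − 0.5y_{West}.
Substituting the second reaction function into the first: y_{West} = 48.825 − 0.5(49.575 − 0.5y_{West}), which gives 0.75y_{West} = 24.0375 ⇒ y_{West} = 32.05.
Then y_{South} = 49.575 − 0.5·32.05 = 33.55.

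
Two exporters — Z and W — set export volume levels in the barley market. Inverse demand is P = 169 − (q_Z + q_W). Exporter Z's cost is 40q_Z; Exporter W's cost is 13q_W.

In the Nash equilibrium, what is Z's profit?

1156

Exporter Z's profit: π = q_Z(169 − (q_Z + q_W)) − 40q_Z.
∂π/∂q_Z = 129 − 2q_Z − q_W = 0, so q_Z = 64.5 − 0.5q_W.
By the same steps for W: q_W = 78 − 0.5q_Z.
Substituting the second reaction function into the first: q_Z = 64.5 − 0.5(78 − 0.5q_Z), which gives 0.75q_Z = 25.5 ⇒ q_Z = 34.
Then q_W = 78 − 0.5·34 = 61.
Price P = 169 − 95 = 74.
Z's profit: (74 − 40)·34 = 1156.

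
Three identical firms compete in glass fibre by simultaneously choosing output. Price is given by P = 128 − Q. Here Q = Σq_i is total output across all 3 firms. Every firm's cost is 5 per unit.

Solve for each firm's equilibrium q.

30.75

A representative firm's profit is π_i = q_i(128 − Q) − 5q_i, with Q = q_i + Σ_{j≠i} q_j.
First-order condition: 123 − 2q_i − Σ_{j≠i} q_j = 0.
Imposing symmetry (q_j = q for all j) turns Σ_{j≠i} q_j into 2q, so 123 = 4q and q = 30.75.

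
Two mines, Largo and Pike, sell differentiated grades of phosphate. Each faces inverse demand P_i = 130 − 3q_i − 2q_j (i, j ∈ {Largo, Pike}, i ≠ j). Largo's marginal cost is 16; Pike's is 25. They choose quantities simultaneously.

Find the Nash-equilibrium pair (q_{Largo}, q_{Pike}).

Mine Largo's profit: π = q_{Largo}(130 − 3q_{Largo} − 2q_{Pike}) − 16q_{Largo}.
∂π/∂q_{Largo} = 114 − 6q_{Largo} − 2q_{Pike} = 0 ⇒ q_{Largo} = 19 − (1/3)q_{Pike}.
Similarly q_{Pike} = 17.5 − (1/3)q_{Largo}.
Solving the two reaction functions simultaneously: (1 − (−1/3)(−1/3))q_{Largo} = 19 − (1/3)·17.5, so (8/9)q_{Largo} = 79/6 and q_{Largo} = 14.8125.
Then q_{Pike} = 17.5 − (1/3)·14.8125 = 12.5625.

14.8125, 12.5625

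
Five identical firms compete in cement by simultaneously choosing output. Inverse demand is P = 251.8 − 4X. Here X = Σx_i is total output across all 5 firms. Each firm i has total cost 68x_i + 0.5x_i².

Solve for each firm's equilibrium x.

A representative firm's profit is π_i = x_i(251.8 − 4X) − 68x_i − 0.5x_i², with X = x_i + Σ_{j≠i} x_j.
First-order condition: 183.8 − 9x_i − 4Σ_{j≠i} x_j = 0.
Imposing symmetry (x_j = x for all j) turns Σ_{j≠i} x_j into 4x, so 183.8 = 25x and x = 7.352.

7.352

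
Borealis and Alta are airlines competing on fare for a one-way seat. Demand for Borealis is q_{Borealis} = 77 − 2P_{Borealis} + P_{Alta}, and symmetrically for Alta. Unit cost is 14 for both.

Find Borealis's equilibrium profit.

882

Borealis's profit: π = (P_{Borealis} − 14)(77 − 2P_{Borealis} + P_{Alta}).
∂π/∂P_{Borealis} = 105 − 4P_{Borealis} + P_{Alta} = 0 ⇒ P_{Borealis} = 26.25 + 0.25P_{Alta}.
The game is symmetric, so in equilibrium P_{Alta} = P_{Borealis}: the reaction function gives 0.75P_{Borealis} = 26.25, hence P_{Borealis} = 35.
q_{Borealis} = 77 − 2·35 + 35 = 42.
Profit = (35 − 14)·42 = 882.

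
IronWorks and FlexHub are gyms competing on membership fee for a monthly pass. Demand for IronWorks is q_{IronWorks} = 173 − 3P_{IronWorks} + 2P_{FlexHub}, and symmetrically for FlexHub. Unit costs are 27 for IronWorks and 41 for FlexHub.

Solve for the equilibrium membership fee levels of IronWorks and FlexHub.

IronWorks's profit: π = (P_{IronWorks} − 27)(173 − 3P_{IronWorks} + 2P_{FlexHub}).
∂π/∂P_{IronWorks} = 254 − 6P_{IronWorks} + 2P_{FlexHub} = 0 ⇒ P_{IronWorks} = 127/3 + (1/3)P_{FlexHub}.
Similarly P_{FlexHub} = 148/3 + (1/3)P_{IronWorks}.
Solving the two reaction functions simultaneously: (1 − (1/3)(1/3))P_{IronWorks} = 127/3 + (1/3)·(148/3), so (8/9)P_{IronWorks} = 529/9 and P_{IronWorks} = 66.125.
Then P_{FlexHub} = 148/3 + (1/3)·66.125 = 71.375.

66.125, 71.375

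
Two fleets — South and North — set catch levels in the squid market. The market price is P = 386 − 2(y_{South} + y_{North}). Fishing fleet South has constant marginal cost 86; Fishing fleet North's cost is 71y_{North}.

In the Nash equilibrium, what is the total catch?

Fishing fleet South's profit: π = y_{South}(386 − 2(y_{South} + y_{North})) − 86y_{South}.
∂π/∂y_{South} = 300 − 4y_{South} − 2y_{North} = 0, so y_{South} = 75 − 0.5y_{North}.
By the same steps for North: y_{North} = 78.75 − 0.5y_{South}.
Substituting the second reaction function into the first: y_{South} = 75 − 0.5(78.75 − 0.5y_{South}), which gives 0.75y_{South} = 35.625 ⇒ y_{South} = 47.5.
Then y_{North} = 78.75 − 0.5·47.5 = 55.
Total catch: 47.5 + 55 = 102.5.

102.5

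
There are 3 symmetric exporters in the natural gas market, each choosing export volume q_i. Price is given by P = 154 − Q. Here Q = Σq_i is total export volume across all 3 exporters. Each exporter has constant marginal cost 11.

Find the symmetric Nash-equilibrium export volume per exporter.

A representative exporter's profit is π_i = q_i(154 − Q) − 11q_i, with Q = q_i + Σ_{j≠i} q_j.
First-order condition: 143 − 2q_i − Σ_{j≠i} q_j = 0.
Imposing symmetry (q_j = q for all j) turns Σ_{j≠i} q_j into 2q, so 143 = 4q and q = 35.75.

35.75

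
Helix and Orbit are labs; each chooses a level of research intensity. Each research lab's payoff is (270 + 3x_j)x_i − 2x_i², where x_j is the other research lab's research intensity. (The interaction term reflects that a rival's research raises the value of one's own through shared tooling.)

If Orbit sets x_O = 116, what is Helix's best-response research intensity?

Helix's payoff is (270 + 3x_O)x_H − 2x_H².
∂π/∂x_H = 270 + 3x_O − 4x_H = 0, so x_H = 67.5 + 0.75x_O.
At x_O = 116: x_H = 67.5 + 0.75·116 = 154.5.

154.5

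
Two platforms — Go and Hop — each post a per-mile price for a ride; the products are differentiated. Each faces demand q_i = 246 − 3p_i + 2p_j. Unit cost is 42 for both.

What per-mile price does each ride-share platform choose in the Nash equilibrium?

Go's profit: π = (p_{Go} − 42)(246 − 3p_{Go} + 2p_{Hop}).
∂π/∂p_{Go} = 372 − 6p_{Go} + 2p_{Hop} = 0 ⇒ p_{Go} = 62 + (1/3)p_{Hop}.
The game is symmetric, so in equilibrium p_{Hop} = p_{Go}: the reaction function gives (2/3)p_{Go} = 62, hence p_{Go} = 93.

93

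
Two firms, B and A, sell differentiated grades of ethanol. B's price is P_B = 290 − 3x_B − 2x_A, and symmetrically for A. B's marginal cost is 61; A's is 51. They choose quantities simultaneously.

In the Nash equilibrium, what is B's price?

Firm B's profit: π = x_B(290 − 3x_B − 2x_A) − 61x_B.
∂π/∂x_B = 229 − 6x_B − 2x_A = 0 ⇒ x_B = 229/6 − (1/3)x_A.
Similarly x_A = 239/6 − (1/3)x_B.
Plugging x_A into B's best response: x_B = 229/6 − (1/3)(239/6 − (1/3)x_B) ⇒ (8/9)x_B = 224/9, so x_B = 28.
Then x_A = 239/6 − (1/3)·28 = 30.5.
P_B = 290 − 3·28 − 2·30.5 = 145.

145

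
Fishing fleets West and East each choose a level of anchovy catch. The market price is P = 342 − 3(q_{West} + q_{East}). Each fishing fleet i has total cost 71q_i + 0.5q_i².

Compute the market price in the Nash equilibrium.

Fishing fleet West's profit: π = q_{West}(342 − 3(q_{West} + q_{East})) − 71q_{West} − 0.5q_{West}².
∂π/∂q_{West} = 271 − 7q_{West} − 3q_{East} = 0, so q_{West} = 271/7 − (3/7)q_{East}.
By symmetry q_{East} = q_{West}; substituting into the reaction function, (10/7)q_{West} = 271/7 and q_{West} = 27.1.
Equilibrium price: P = 342 − 3·54.2 = 179.4.

179.4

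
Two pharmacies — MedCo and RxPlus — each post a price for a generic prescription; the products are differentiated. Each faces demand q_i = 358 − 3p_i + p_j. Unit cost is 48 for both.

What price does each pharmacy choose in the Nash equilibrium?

100.4

MedCo's profit: π = (p_{MedCo} − 48)(358 − 3p_{MedCo} + p_{RxPlus}).
∂π/∂p_{MedCo} = 502 − 6p_{MedCo} + p_{RxPlus} = 0 ⇒ p_{MedCo} = 251/3 + (1/6)p_{RxPlus}.
Setting p_{MedCo} = p_{RxPlus} in the reaction function: p_{MedCo} = 251/3 + (1/6)p_{MedCo}, so p_{MedCo} = (251/3) / (5/6) = 100.4.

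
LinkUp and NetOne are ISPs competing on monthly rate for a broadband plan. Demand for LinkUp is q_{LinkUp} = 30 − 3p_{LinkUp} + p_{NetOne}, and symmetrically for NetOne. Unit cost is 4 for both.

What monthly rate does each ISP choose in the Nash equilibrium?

8.4

LinkUp's profit: π = (p_{LinkUp} − 4)(30 − 3p_{LinkUp} + p_{NetOne}).
∂π/∂p_{LinkUp} = 42 − 6p_{LinkUp} + p_{NetOne} = 0 ⇒ p_{LinkUp} = 7 + (1/6)p_{NetOne}.
The game is symmetric, so in equilibrium p_{NetOne} = p_{LinkUp}: the reaction function gives (5/6)p_{LinkUp} = 7, hence p_{LinkUp} = 8.4.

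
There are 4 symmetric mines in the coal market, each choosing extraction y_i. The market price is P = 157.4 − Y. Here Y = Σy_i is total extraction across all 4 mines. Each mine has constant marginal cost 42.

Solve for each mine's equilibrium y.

23.08

A representative mine's profit is π_i = y_i(157.4 − Y) − 42y_i, with Y = y_i + Σ_{j≠i} y_j.
First-order condition: 115.4 − 2y_i − Σ_{j≠i} y_j = 0.
In a symmetric equilibrium every mine chooses the same y, so Σ_{j≠i} y_j = 3y. The condition becomes 115.4 − 5y = 0, giving y = 115.4/5 = 23.08.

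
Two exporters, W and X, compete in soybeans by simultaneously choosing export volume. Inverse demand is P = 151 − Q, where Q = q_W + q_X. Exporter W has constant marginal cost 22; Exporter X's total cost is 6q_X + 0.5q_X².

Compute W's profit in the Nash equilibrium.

Exporter W's profit: π = q_W(151 − (q_W + q_X)) − 22q_W.
∂π/∂q_W = 129 − 2q_W − q_X = 0, so q_W = 64.5 − 0.5q_X.
For X: ∂π/∂q_X = 145 − 3q_X − q_W = 0 ⇒ q_X = 145/3 − (1/3)q_W.
Solving the two reaction functions simultaneously: (1 − (−0.5)(−1/3))q_W = 64.5 − 0.5·(145/3), so (5/6)q_W = 121/3 and q_W = 48.4.
Then q_X = 145/3 − (1/3)·48.4 = 32.2.
Price P = 151 − 80.6 = 70.4.
W's profit: (70.4 − 22)·48.4 = 2342.56.

2342.56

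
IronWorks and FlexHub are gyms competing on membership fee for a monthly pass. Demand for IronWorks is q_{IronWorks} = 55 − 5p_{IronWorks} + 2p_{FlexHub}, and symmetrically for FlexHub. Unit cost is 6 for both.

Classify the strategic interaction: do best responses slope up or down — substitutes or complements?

strategic complements

IronWorks's profit: π = (p_{IronWorks} − 6)(55 − 5p_{IronWorks} + 2p_{FlexHub}).
∂π/∂p_{IronWorks} = 85 − 10p_{IronWorks} + 2p_{FlexHub} = 0 ⇒ p_{IronWorks} = 8.5 + 0.2p_{FlexHub}.
The best-response slope dp_{IronWorks}/dp_{FlexHub} = 0.2 > 0: the reaction function is upward-sloping, so the choices are strategic complements.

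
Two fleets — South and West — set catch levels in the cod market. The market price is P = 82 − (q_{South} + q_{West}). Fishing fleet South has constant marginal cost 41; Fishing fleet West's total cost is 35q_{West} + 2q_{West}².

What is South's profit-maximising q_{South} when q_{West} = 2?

19.5

Fishing fleet South's profit: π = q_{South}(82 − (q_{South} + q_{West})) − 41q_{South}.
∂π/∂q_{South} = 41 − 2q_{South} − q_{West} = 0, so q_{South} = 20.5 − 0.5q_{West}.
At q_{West} = 2: q_{South} = 20.5 − 0.5·2 = 19.5.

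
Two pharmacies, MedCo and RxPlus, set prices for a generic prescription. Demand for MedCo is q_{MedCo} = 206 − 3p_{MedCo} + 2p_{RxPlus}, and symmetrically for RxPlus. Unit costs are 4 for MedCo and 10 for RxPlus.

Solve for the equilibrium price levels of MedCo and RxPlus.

55.625, 57.875

MedCo's profit: π = (p_{MedCo} − 4)(206 − 3p_{MedCo} + 2p_{RxPlus}).
∂π/∂p_{MedCo} = 218 − 6p_{MedCo} + 2p_{RxPlus} = 0 ⇒ p_{MedCo} = 109/3 + (1/3)p_{RxPlus}.
Similarly p_{RxPlus} = 118/3 + (1/3)p_{MedCo}.
Solving the two reaction functions simultaneously: (1 − (1/3)(1/3))p_{MedCo} = 109/3 + (1/3)·(118/3), so (8/9)p_{MedCo} = 445/9 and p_{MedCo} = 55.625.
Then p_{RxPlus} = 118/3 + (1/3)·55.625 = 57.875.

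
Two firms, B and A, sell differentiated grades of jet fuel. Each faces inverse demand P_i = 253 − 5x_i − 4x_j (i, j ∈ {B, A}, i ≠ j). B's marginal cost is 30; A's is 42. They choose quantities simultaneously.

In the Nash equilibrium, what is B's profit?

1361.25

Firm B's profit: π = x_B(253 − 5x_B − 4x_A) − 30x_B.
∂π/∂x_B = 223 − 10x_B − 4x_A = 0 ⇒ x_B = 22.3 − 0.4x_A.
Similarly x_A = 21.1 − 0.4x_B.
Plugging x_A into B's best response: x_B = 22.3 − 0.4(21.1 − 0.4x_B) ⇒ 0.84x_B = 13.86, so x_B = 16.5.
Then x_A = 21.1 − 0.4·16.5 = 14.5.
P_B = 253 − 5·16.5 − 4·14.5 = 112.5.
Profit = (112.5 − 30)·16.5 = 1361.25.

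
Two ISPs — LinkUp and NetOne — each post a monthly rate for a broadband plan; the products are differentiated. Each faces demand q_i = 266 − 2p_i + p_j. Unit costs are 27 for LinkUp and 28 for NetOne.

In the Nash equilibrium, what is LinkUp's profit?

LinkUp's profit: π = (p_{LinkUp} − 27)(266 − 2p_{LinkUp} + p_{NetOne}).
∂π/∂p_{LinkUp} = 320 − 4p_{LinkUp} + p_{NetOne} = 0 ⇒ p_{LinkUp} = 80 + 0.25p_{NetOne}.
Similarly p_{NetOne} = 80.5 + 0.25p_{LinkUp}.
Solving the two reaction functions simultaneously: (1 − (0.25)(0.25))p_{LinkUp} = 80 + 0.25·80.5, so 0.9375p_{LinkUp} = 100.125 and p_{LinkUp} = 106.8.
Then p_{NetOne} = 80.5 + 0.25·106.8 = 107.2.
q_{LinkUp} = 266 − 2·106.8 + 107.2 = 159.6.
Profit = (106.8 − 27)·159.6 = 12736.08.

12736.08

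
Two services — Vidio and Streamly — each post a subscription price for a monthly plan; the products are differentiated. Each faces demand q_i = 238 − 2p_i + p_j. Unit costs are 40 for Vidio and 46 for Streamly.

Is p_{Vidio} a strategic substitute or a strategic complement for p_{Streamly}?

Vidio's profit: π = (p_{Vidio} − 40)(238 − 2p_{Vidio} + p_{Streamly}).
∂π/∂p_{Vidio} = 318 − 4p_{Vidio} + p_{Streamly} = 0 ⇒ p_{Vidio} = 79.5 + 0.25p_{Streamly}.
The best-response slope dp_{Vidio}/dp_{Streamly} = 0.25 > 0: the reaction function is upward-sloping, so the choices are strategic complements.

strategic complements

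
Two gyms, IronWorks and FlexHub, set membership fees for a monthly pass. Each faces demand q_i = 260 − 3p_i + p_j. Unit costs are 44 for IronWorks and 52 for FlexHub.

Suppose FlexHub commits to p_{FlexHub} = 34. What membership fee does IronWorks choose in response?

IronWorks's profit: π = (p_{IronWorks} − 44)(260 − 3p_{IronWorks} + p_{FlexHub}).
∂π/∂p_{IronWorks} = 392 − 6p_{IronWorks} + p_{FlexHub} = 0 ⇒ p_{IronWorks} = 196/3 + (1/6)p_{FlexHub}.
At p_{FlexHub} = 34: p_{IronWorks} = 196/3 + (1/6)·34 = 71.

71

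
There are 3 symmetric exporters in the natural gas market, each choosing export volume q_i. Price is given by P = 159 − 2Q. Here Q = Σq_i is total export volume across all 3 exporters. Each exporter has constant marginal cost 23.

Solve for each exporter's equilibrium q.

A representative exporter's profit is π_i = q_i(159 − 2Q) − 23q_i, with Q = q_i + Σ_{j≠i} q_j.
First-order condition: 136 − 4q_i − 2Σ_{j≠i} q_j = 0.
In a symmetric equilibrium every exporter chooses the same q, so Σ_{j≠i} q_j = 2q. The condition becomes 136 − 8q = 0, giving q = 136/8 = 17.

17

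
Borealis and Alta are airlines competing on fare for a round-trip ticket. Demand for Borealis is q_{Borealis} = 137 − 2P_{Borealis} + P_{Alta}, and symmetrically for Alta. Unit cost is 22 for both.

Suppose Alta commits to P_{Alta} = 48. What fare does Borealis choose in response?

Borealis's profit: π = (P_{Borealis} − 22)(137 − 2P_{Borealis} + P_{Alta}).
∂π/∂P_{Borealis} = 181 − 4P_{Borealis} + P_{Alta} = 0 ⇒ P_{Borealis} = 45.25 + 0.25P_{Alta}.
At P_{Alta} = 48: P_{Borealis} = 45.25 + 0.25·48 = 57.25.

57.25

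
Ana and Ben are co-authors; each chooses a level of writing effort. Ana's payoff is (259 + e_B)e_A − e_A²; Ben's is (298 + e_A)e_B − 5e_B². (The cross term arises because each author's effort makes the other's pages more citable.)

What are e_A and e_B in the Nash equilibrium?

152, 45

Expanding Ana's payoff: 259e_A + e_Be_A − e_A².
∂π/∂e_A = 259 + e_B − 2e_A = 0, so e_A = 129.5 + 0.5e_B.
Likewise for Ben: e_B = 29.8 + 0.1e_A.
Solving the two reaction functions simultaneously: (1 − (0.5)(0.1))e_A = 129.5 + 0.5·29.8, so 0.95e_A = 144.4 and e_A = 152.
Then e_B = 29.8 + 0.1·152 = 45.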